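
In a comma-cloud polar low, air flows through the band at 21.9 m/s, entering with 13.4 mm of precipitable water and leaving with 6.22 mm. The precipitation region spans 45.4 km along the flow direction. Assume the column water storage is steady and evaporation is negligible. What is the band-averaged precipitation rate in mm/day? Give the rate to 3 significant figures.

R ≈ 299 mm/day

Column moisture flux per unit crosswind length is F = V × PW.
Inflow: F_in = 21.9 × 13.4 = 293.46 mm·m/s
Outflow: F_out = 21.9 × 6.22 = 136.218 mm·m/s
Steady-state rate R = (F_in − F_out)/L = (293.46 − 136.218) / 45400 m = 3.463e-03 mm/s.
R = 3.463e-03 × 3600 × 24 = 299 mm/day.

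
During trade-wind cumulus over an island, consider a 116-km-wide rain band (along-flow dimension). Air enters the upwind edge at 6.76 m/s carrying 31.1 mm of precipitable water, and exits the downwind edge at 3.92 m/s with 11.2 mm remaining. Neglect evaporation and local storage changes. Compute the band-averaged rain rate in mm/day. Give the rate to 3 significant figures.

Column moisture flux per unit crosswind length is F = V × PW.
Inflow: F_in = 6.76 × 31.1 = 210.236 mm·m/s
Outflow: F_out = 3.92 × 11.2 = 43.904 mm·m/s
Steady-state rate R = (F_in − F_out)/L = (210.236 − 43.904) / 116000 m = 1.434e-03 mm/s.
R = 1.434e-03 × 3600 × 24 = 124 mm/day.

R ≈ 124 mm/day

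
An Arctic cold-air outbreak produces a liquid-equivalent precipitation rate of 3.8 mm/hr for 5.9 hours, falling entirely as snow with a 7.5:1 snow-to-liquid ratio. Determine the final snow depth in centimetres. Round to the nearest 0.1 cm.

snow depth ≈ 16.8 cm

Liquid-equivalent depth = 3.8 × 5.9 = 22.42 mm.
Snow depth = 22.42 mm × 7.5 = 168.15 mm = 16.8 cm.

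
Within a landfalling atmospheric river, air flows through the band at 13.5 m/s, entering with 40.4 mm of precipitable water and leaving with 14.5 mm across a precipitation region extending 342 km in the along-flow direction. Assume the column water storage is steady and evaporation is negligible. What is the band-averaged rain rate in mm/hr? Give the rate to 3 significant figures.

R ≈ 3.68 mm/hr

Column moisture flux per unit crosswind length is F = V × PW.
Inflow: F_in = 13.5 × 40.4 = 545.4 mm·m/s
Outflow: F_out = 13.5 × 14.5 = 195.75 mm·m/s
Steady-state rate R = (F_in − F_out)/L = (545.4 − 195.75) / 342000 m = 1.022e-03 mm/s.
R = 1.022e-03 × 3600 = 3.68 mm/hr.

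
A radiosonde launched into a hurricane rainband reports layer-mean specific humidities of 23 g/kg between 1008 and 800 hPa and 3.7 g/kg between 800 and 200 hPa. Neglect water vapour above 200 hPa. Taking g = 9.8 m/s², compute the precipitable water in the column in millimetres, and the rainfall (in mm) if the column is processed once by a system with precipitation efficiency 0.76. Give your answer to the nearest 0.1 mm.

PW ≈ 71.5 mm; rainfall ≈ 54.3 mm

Precipitable water is the column-integrated vapour mass per unit area: PW = (1/g) Σ q̄ Δp, with q in kg/kg and Δp in Pa (1 kg/m² of water = 1 mm).
Layer 1008–800 hPa: Δp = 208 hPa = 20800 Pa, q̄ = 0.023 kg/kg → 0.023 × 20800 / 9.8 = 48.82 mm
Layer 800–200 hPa: Δp = 600 hPa = 60000 Pa, q̄ = 0.0037 kg/kg → 0.0037 × 60000 / 9.8 = 22.65 mm
PW = 48.82 + 22.65 = 71.47 ≈ 71.5 mm.
Rainfall = ε × PW = 0.76 × 71.5 = 54.3 mm.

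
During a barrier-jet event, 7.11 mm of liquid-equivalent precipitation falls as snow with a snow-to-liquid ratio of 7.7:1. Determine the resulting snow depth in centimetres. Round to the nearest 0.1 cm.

snow depth ≈ 5.5 cm

Snow depth = liquid × ratio = 7.11 mm × 7.7 = 54.747 mm = 5.5 cm.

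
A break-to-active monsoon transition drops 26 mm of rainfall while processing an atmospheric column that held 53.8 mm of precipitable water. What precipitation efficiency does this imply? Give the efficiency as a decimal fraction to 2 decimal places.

ε = rainfall / PW = 26 / 53.8 = 0.48.

ε ≈ 0.48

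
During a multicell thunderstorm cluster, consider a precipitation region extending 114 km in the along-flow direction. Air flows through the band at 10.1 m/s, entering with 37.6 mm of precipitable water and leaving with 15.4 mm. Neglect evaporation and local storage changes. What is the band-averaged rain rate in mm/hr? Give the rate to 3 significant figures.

Column moisture flux per unit crosswind length is F = V × PW.
Inflow: F_in = 10.1 × 37.6 = 379.76 mm·m/s
Outflow: F_out = 10.1 × 15.4 = 155.54 mm·m/s
Steady-state rate R = (F_in − F_out)/L = (379.76 − 155.54) / 114000 m = 1.967e-03 mm/s.
R = 1.967e-03 × 3600 = 7.08 mm/hr.

R ≈ 7.08 mm/hr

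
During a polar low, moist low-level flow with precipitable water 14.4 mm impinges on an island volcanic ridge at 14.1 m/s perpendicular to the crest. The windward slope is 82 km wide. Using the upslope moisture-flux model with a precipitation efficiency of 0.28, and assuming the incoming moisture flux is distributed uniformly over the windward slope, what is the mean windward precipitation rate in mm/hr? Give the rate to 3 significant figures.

R ≈ 2.50 mm/hr

Incoming column moisture flux per unit ridge length: F = V × PW = 14.1 × 14.4 = 203.04 mm·m/s.
Spread over the 82 km slope with efficiency ε = 0.28: R = ε·F/W = 0.28 × 203.04 / 82000 m = 6.933e-04 mm/s.
R = 6.933e-04 × 3600 = 2.50 mm/hr.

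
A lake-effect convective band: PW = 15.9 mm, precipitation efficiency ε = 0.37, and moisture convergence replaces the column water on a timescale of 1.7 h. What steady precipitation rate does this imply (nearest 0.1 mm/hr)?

Each overturning extracts ε × PW = 0.37 × 15.9 = 5.883 mm.
Rate = ε·PW / τ = 5.883 / 1.7 h = 3.5 mm/hr.

R ≈ 3.5 mm/hr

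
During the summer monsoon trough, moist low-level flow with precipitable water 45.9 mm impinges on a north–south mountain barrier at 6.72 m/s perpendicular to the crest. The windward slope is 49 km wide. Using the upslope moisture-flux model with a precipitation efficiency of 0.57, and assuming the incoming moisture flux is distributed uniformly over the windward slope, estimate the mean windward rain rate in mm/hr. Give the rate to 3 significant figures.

R ≈ 12.9 mm/hr

Incoming column moisture flux per unit ridge length: F = V × PW = 6.72 × 45.9 = 308.448 mm·m/s.
Spread over the 49 km slope with efficiency ε = 0.57: R = ε·F/W = 0.57 × 308.448 / 49000 m = 3.588e-03 mm/s.
R = 3.588e-03 × 3600 = 12.9 mm/hr.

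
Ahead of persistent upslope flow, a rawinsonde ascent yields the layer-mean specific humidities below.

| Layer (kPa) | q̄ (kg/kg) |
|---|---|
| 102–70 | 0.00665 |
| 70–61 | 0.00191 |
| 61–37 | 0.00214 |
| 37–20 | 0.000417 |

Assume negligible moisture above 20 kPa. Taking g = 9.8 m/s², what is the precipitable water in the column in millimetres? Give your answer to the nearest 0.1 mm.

Precipitable water is the column-integrated vapour mass per unit area: PW = (1/g) Σ q̄ Δp, with q in kg/kg and Δp in Pa (1 kg/m² of water = 1 mm).
Layer 102–70 kPa: Δp = 320 hPa = 32000 Pa, q̄ = 0.00665 kg/kg → 0.00665 × 32000 / 9.8 = 21.71 mm
Layer 70–61 kPa: Δp = 90 hPa = 9000 Pa, q̄ = 0.00191 kg/kg → 0.00191 × 9000 / 9.8 = 1.75 mm
Layer 61–37 kPa: Δp = 240 hPa = 24000 Pa, q̄ = 0.00214 kg/kg → 0.00214 × 24000 / 9.8 = 5.24 mm
Layer 37–20 kPa: Δp = 170 hPa = 17000 Pa, q̄ = 0.000417 kg/kg → 0.000417 × 17000 / 9.8 = 0.72 mm
PW = 21.71 + 1.75 + 5.24 + 0.72 = 29.42 ≈ 29.4 mm.

PW ≈ 29.4 mm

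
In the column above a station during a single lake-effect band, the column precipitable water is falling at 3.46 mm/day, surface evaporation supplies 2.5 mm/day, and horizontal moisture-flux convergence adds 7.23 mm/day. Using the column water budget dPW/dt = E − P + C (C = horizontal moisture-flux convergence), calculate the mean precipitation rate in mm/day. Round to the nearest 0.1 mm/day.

P ≈ 13.2 mm/day

dPW/dt = -3.46 mm/day.
P = E + C − dPW/dt = 2.5 + (7.23) − (-3.46) = 13.2 mm/day.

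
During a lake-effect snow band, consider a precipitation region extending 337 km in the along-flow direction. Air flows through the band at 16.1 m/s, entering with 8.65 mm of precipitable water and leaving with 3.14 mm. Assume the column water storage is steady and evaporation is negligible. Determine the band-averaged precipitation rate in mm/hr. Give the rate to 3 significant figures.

R ≈ 0.948 mm/hr

Column moisture flux per unit crosswind length is F = V × PW.
Inflow: F_in = 16.1 × 8.65 = 139.265 mm·m/s
Outflow: F_out = 16.1 × 3.14 = 50.554 mm·m/s
Steady-state rate R = (F_in − F_out)/L = (139.265 − 50.554) / 337000 m = 2.632e-04 mm/s.
R = 2.632e-04 × 3600 = 0.948 mm/hr.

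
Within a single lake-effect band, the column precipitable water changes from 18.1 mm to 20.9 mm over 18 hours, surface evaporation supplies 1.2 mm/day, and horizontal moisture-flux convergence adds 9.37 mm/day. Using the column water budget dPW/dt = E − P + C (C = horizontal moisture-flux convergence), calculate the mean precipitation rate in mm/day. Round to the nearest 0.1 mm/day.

P ≈ 6.8 mm/day

dPW/dt = (20.9 − 18.1) mm / (18/24 day) = +3.733 mm/day.
P = E + C − dPW/dt = 1.2 + (9.37) − (+3.733) = 6.8 mm/day.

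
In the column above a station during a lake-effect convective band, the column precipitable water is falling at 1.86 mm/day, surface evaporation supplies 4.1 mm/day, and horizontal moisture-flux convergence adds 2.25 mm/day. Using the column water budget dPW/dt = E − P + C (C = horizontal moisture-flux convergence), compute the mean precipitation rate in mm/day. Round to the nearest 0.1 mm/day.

P ≈ 8.2 mm/day

dPW/dt = -1.86 mm/day.
P = E + C − dPW/dt = 4.1 + (2.25) − (-1.86) = 8.2 mm/day.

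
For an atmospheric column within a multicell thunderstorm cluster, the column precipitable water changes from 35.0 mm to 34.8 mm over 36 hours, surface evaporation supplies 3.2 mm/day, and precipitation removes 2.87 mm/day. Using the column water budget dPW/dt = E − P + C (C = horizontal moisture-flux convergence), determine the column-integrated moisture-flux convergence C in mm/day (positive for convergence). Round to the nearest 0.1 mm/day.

C ≈ -0.5 mm/day

dPW/dt = (34.8 − 35.0) mm / (36/24 day) = -0.133 mm/day.
C = dPW/dt − E + P = (-0.133) − 3.2 + 2.87 = -0.5 mm/day.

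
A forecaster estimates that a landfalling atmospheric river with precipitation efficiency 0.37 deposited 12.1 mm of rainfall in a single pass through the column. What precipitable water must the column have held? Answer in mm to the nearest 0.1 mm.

PW = rainfall / ε = 12.1 / 0.37 = 32.7 mm.

PW ≈ 32.7 mm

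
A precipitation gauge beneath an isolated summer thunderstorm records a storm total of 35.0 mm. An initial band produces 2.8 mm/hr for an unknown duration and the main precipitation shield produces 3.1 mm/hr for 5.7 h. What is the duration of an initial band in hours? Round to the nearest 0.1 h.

duration ≈ 6.2 h

Known phases: 3.1 × 5.7 = 17.67 mm.
Remaining depth = 35.0 − 17.67 = 17.33 mm.
Duration = 17.33 / 2.8 = 6.2 h.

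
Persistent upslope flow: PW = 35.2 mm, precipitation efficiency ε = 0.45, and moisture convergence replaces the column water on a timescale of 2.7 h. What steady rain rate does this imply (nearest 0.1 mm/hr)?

R ≈ 5.9 mm/hr

Each overturning extracts ε × PW = 0.45 × 35.2 = 15.84 mm.
Rate = ε·PW / τ = 15.84 / 2.7 h = 5.9 mm/hr.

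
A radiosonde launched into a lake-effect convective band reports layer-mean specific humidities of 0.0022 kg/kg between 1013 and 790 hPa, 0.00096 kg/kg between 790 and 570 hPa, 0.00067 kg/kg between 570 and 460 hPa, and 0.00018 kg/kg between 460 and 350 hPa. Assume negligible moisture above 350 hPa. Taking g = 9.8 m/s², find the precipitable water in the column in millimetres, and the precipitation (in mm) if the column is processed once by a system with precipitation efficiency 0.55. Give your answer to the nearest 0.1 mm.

Precipitable water is the column-integrated vapour mass per unit area: PW = (1/g) Σ q̄ Δp, with q in kg/kg and Δp in Pa (1 kg/m² of water = 1 mm).
Layer 1013–790 hPa: Δp = 223 hPa = 22300 Pa, q̄ = 0.0022 kg/kg → 0.0022 × 22300 / 9.8 = 5.01 mm
Layer 790–570 hPa: Δp = 220 hPa = 22000 Pa, q̄ = 0.00096 kg/kg → 0.00096 × 22000 / 9.8 = 2.16 mm
Layer 570–460 hPa: Δp = 110 hPa = 11000 Pa, q̄ = 0.00067 kg/kg → 0.00067 × 11000 / 9.8 = 0.75 mm
Layer 460–350 hPa: Δp = 110 hPa = 11000 Pa, q̄ = 0.00018 kg/kg → 0.00018 × 11000 / 9.8 = 0.20 mm
PW = 5.01 + 2.16 + 0.75 + 0.20 = 8.12 ≈ 8.1 mm.
Precipitation = ε × PW = 0.55 × 8.1 = 4.5 mm.

PW ≈ 8.1 mm; precipitation ≈ 4.5 mm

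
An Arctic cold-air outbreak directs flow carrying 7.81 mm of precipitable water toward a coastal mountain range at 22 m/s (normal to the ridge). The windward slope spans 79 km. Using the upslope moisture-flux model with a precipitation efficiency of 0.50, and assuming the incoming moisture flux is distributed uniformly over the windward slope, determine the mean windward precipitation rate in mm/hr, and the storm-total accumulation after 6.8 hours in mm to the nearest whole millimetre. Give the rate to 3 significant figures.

Incoming column moisture flux per unit ridge length: F = V × PW = 22 × 7.81 = 171.82 mm·m/s.
Spread over the 79 km slope with efficiency ε = 0.50: R = ε·F/W = 0.50 × 171.82 / 79000 m = 1.087e-03 mm/s.
R = 1.087e-03 × 3600 = 3.91 mm/hr.
Over 6.8 h: total = 3.91 × 6.8 = 26.588 ≈ 27 mm.

R ≈ 3.91 mm/hr; total ≈ 27 mm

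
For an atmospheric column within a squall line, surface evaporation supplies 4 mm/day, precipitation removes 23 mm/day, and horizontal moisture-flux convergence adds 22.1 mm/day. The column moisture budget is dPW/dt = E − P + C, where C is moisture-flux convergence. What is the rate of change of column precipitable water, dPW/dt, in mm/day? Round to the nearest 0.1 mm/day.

dPW/dt = E − P + C = 4 − 23 + (22.1) = 3.1 mm/day.

dPW/dt ≈ 3.1 mm/day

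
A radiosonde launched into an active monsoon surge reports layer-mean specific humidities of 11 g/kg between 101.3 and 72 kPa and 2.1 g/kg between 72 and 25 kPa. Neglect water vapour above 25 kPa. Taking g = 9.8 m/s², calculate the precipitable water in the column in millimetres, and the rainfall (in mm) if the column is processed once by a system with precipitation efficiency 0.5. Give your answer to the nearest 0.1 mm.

PW ≈ 43.0 mm; rainfall ≈ 21.5 mm

Precipitable water is the column-integrated vapour mass per unit area: PW = (1/g) Σ q̄ Δp, with q in kg/kg and Δp in Pa (1 kg/m² of water = 1 mm).
Layer 101.3–72 kPa: Δp = 293 hPa = 29300 Pa, q̄ = 0.011 kg/kg → 0.011 × 29300 / 9.8 = 32.89 mm
Layer 72–25 kPa: Δp = 470 hPa = 47000 Pa, q̄ = 0.0021 kg/kg → 0.0021 × 47000 / 9.8 = 10.07 mm
PW = 32.89 + 10.07 = 42.96 ≈ 43.0 mm.
Rainfall = ε × PW = 0.5 × 43.0 = 21.5 mm.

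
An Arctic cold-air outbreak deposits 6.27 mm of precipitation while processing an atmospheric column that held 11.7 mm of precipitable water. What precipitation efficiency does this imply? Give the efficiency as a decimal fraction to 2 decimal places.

ε ≈ 0.54

ε = precipitation / PW = 6.27 / 11.7 = 0.54.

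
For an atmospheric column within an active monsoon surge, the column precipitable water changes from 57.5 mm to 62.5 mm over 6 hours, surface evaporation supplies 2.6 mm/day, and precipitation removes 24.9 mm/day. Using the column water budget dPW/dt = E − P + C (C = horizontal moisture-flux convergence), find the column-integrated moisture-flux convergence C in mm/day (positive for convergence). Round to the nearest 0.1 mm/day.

C ≈ 42.3 mm/day

dPW/dt = (62.5 − 57.5) mm / (6/24 day) = +20.000 mm/day.
C = dPW/dt − E + P = (+20.000) − 2.6 + 24.9 = 42.3 mm/day.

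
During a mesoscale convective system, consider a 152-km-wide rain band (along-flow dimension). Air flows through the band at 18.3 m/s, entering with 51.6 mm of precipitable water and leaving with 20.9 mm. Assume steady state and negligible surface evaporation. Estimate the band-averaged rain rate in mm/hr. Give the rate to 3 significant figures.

Column moisture flux per unit crosswind length is F = V × PW.
Inflow: F_in = 18.3 × 51.6 = 944.28 mm·m/s
Outflow: F_out = 18.3 × 20.9 = 382.47 mm·m/s
Steady-state rate R = (F_in − F_out)/L = (944.28 − 382.47) / 152000 m = 3.696e-03 mm/s.
R = 3.696e-03 × 3600 = 13.3 mm/hr.

R ≈ 13.3 mm/hr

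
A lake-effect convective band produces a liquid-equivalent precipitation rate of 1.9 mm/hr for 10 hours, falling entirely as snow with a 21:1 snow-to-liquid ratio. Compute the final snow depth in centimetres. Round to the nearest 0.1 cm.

snow depth ≈ 39.9 cm

Liquid-equivalent depth = 1.9 × 10 = 19 mm.
Snow depth = 19 mm × 21 = 399 mm = 39.9 cm.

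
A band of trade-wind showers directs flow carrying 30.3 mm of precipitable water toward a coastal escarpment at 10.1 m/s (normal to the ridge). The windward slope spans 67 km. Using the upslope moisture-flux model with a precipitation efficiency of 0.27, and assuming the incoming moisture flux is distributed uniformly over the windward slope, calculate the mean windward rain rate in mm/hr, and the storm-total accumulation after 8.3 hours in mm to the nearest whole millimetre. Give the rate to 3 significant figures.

R ≈ 4.44 mm/hr; total ≈ 37 mm

Incoming column moisture flux per unit ridge length: F = V × PW = 10.1 × 30.3 = 306.03 mm·m/s.
Spread over the 67 km slope with efficiency ε = 0.27: R = ε·F/W = 0.27 × 306.03 / 67000 m = 1.233e-03 mm/s.
R = 1.233e-03 × 3600 = 4.44 mm/hr.
Over 8.3 h: total = 4.44 × 8.3 = 36.852 ≈ 37 mm.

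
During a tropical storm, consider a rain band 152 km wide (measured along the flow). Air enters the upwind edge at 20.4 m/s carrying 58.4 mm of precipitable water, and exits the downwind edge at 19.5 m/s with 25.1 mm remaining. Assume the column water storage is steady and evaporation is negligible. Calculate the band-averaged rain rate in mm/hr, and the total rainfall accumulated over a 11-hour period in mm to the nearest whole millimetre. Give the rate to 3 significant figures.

Column moisture flux per unit crosswind length is F = V × PW.
Inflow: F_in = 20.4 × 58.4 = 1191.36 mm·m/s
Outflow: F_out = 19.5 × 25.1 = 489.45 mm·m/s
Steady-state rate R = (F_in − F_out)/L = (1191.36 − 489.45) / 152000 m = 4.618e-03 mm/s.
R = 4.618e-03 × 3600 = 16.6 mm/hr.
Over 11 h: total = 16.6 × 11 = 182.6 ≈ 183 mm.

R ≈ 16.6 mm/hr; total ≈ 183 mm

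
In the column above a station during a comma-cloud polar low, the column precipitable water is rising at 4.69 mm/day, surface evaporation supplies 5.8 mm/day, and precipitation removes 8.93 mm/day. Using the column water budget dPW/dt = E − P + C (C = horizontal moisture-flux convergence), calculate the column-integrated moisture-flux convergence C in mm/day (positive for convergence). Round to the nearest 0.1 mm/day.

dPW/dt = +4.69 mm/day.
C = dPW/dt − E + P = (+4.69) − 5.8 + 8.93 = 7.8 mm/day.

C ≈ 7.8 mm/day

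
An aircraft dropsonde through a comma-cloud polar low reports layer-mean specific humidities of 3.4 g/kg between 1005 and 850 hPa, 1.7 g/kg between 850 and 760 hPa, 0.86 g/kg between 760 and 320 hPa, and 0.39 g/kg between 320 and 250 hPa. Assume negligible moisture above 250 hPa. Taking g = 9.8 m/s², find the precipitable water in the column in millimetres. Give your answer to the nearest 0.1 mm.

Precipitable water is the column-integrated vapour mass per unit area: PW = (1/g) Σ q̄ Δp, with q in kg/kg and Δp in Pa (1 kg/m² of water = 1 mm).
Layer 1005–850 hPa: Δp = 155 hPa = 15500 Pa, q̄ = 0.0034 kg/kg → 0.0034 × 15500 / 9.8 = 5.38 mm
Layer 850–760 hPa: Δp = 90 hPa = 9000 Pa, q̄ = 0.0017 kg/kg → 0.0017 × 9000 / 9.8 = 1.56 mm
Layer 760–320 hPa: Δp = 440 hPa = 44000 Pa, q̄ = 0.00086 kg/kg → 0.00086 × 44000 / 9.8 = 3.86 mm
Layer 320–250 hPa: Δp = 70 hPa = 7000 Pa, q̄ = 0.00039 kg/kg → 0.00039 × 7000 / 9.8 = 0.28 mm
PW = 5.38 + 1.56 + 3.86 + 0.28 = 11.08 ≈ 11.1 mm.

PW ≈ 11.1 mm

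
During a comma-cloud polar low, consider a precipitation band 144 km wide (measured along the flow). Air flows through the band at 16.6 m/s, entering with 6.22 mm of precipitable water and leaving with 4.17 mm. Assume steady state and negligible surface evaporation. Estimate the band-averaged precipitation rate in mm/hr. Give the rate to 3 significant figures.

Column moisture flux per unit crosswind length is F = V × PW.
Inflow: F_in = 16.6 × 6.22 = 103.252 mm·m/s
Outflow: F_out = 16.6 × 4.17 = 69.222 mm·m/s
Steady-state rate R = (F_in − F_out)/L = (103.252 − 69.222) / 144000 m = 2.363e-04 mm/s.
R = 2.363e-04 × 3600 = 0.851 mm/hr.

R ≈ 0.851 mm/hr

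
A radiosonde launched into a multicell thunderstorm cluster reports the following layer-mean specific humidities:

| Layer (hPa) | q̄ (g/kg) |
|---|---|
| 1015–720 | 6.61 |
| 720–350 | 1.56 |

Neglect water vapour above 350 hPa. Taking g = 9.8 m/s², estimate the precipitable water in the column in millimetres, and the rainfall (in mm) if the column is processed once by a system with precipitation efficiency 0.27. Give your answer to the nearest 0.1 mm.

PW ≈ 25.8 mm; rainfall ≈ 7.0 mm

Precipitable water is the column-integrated vapour mass per unit area: PW = (1/g) Σ q̄ Δp, with q in kg/kg and Δp in Pa (1 kg/m² of water = 1 mm).
Layer 1015–720 hPa: Δp = 295 hPa = 29500 Pa, q̄ = 0.00661 kg/kg → 0.00661 × 29500 / 9.8 = 19.90 mm
Layer 720–350 hPa: Δp = 370 hPa = 37000 Pa, q̄ = 0.00156 kg/kg → 0.00156 × 37000 / 9.8 = 5.89 mm
PW = 19.90 + 5.89 = 25.79 ≈ 25.8 mm.
Rainfall = ε × PW = 0.27 × 25.8 = 7.0 mm.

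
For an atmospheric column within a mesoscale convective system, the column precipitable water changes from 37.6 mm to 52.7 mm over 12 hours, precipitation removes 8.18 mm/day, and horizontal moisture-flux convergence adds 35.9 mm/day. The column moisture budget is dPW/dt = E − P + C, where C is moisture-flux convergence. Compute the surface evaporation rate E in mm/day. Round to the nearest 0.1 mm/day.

E ≈ 2.5 mm/day

dPW/dt = (52.7 − 37.6) mm / (12/24 day) = +30.200 mm/day.
E = dPW/dt + P − C = (+30.200) + 8.18 − (35.9) = 2.5 mm/day.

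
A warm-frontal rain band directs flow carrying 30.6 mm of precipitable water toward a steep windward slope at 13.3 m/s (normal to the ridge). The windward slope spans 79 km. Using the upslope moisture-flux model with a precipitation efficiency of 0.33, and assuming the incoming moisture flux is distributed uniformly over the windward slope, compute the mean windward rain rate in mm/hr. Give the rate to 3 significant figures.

R ≈ 6.12 mm/hr

Incoming column moisture flux per unit ridge length: F = V × PW = 13.3 × 30.6 = 406.98 mm·m/s.
Spread over the 79 km slope with efficiency ε = 0.33: R = ε·F/W = 0.33 × 406.98 / 79000 m = 1.700e-03 mm/s.
R = 1.700e-03 × 3600 = 6.12 mm/hr.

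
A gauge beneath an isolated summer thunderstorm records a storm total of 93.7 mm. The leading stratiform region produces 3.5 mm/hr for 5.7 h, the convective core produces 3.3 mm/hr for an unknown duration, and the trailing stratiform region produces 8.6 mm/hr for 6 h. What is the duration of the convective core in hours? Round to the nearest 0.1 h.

duration ≈ 6.7 h

Known phases: 3.5 × 5.7 + 8.6 × 6 = 19.95 + 51.6 = 71.55 mm.
Remaining depth = 93.7 − 71.55 = 22.15 mm.
Duration = 22.15 / 3.3 = 6.7 h.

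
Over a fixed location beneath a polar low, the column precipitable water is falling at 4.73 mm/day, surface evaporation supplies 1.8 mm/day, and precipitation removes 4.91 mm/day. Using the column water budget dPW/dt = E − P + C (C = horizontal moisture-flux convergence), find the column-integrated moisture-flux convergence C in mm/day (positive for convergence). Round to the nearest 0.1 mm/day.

C ≈ -1.6 mm/day

dPW/dt = -4.73 mm/day.
C = dPW/dt − E + P = (-4.73) − 1.8 + 4.91 = -1.6 mm/day.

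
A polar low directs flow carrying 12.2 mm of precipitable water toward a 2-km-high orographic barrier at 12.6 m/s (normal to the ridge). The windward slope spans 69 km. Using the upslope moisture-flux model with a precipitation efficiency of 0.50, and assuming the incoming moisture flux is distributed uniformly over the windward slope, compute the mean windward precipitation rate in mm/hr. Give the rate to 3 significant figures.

R ≈ 4.01 mm/hr

Incoming column moisture flux per unit ridge length: F = V × PW = 12.6 × 12.2 = 153.72 mm·m/s.
Spread over the 69 km slope with efficiency ε = 0.50: R = ε·F/W = 0.50 × 153.72 / 69000 m = 1.114e-03 mm/s.
R = 1.114e-03 × 3600 = 4.01 mm/hr.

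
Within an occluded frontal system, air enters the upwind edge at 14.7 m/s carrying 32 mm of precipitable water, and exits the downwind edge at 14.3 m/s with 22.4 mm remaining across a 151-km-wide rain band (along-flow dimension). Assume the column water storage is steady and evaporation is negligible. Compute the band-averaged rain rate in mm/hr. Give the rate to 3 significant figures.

R ≈ 3.58 mm/hr

Column moisture flux per unit crosswind length is F = V × PW.
Inflow: F_in = 14.7 × 32 = 470.4 mm·m/s
Outflow: F_out = 14.3 × 22.4 = 320.32 mm·m/s
Steady-state rate R = (F_in − F_out)/L = (470.4 − 320.32) / 151000 m = 9.939e-04 mm/s.
R = 9.939e-04 × 3600 = 3.58 mm/hr.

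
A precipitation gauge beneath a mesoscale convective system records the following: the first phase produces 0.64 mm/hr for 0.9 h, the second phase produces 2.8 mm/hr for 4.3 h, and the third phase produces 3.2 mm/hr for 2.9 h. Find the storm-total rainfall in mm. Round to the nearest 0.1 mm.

total ≈ 21.9 mm

Total = Σ Rᵢ Δtᵢ = 0.64 × 0.9 + 2.8 × 4.3 + 3.2 × 2.9
      = 0.576 + 12.04 + 9.28 = 21.9 mm.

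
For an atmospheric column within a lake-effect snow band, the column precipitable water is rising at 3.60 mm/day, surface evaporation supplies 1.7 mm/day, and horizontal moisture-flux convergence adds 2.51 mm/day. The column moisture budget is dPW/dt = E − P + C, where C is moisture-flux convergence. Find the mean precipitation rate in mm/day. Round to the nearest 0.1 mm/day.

P ≈ 0.6 mm/day

dPW/dt = +3.60 mm/day.
P = E + C − dPW/dt = 1.7 + (2.51) − (+3.60) = 0.6 mm/day.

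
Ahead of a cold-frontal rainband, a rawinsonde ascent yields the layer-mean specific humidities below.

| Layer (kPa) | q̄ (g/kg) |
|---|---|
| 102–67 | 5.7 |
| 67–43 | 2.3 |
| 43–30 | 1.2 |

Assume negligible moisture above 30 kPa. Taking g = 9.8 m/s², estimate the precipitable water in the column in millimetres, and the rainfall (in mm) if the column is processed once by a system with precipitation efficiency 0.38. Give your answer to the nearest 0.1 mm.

Precipitable water is the column-integrated vapour mass per unit area: PW = (1/g) Σ q̄ Δp, with q in kg/kg and Δp in Pa (1 kg/m² of water = 1 mm).
Layer 102–67 kPa: Δp = 350 hPa = 35000 Pa, q̄ = 0.0057 kg/kg → 0.0057 × 35000 / 9.8 = 20.36 mm
Layer 67–43 kPa: Δp = 240 hPa = 24000 Pa, q̄ = 0.0023 kg/kg → 0.0023 × 24000 / 9.8 = 5.63 mm
Layer 43–30 kPa: Δp = 130 hPa = 13000 Pa, q̄ = 0.0012 kg/kg → 0.0012 × 13000 / 9.8 = 1.59 mm
PW = 20.36 + 5.63 + 1.59 = 27.58 ≈ 27.6 mm.
Rainfall = ε × PW = 0.38 × 27.6 = 10.5 mm.

PW ≈ 27.6 mm; rainfall ≈ 10.5 mm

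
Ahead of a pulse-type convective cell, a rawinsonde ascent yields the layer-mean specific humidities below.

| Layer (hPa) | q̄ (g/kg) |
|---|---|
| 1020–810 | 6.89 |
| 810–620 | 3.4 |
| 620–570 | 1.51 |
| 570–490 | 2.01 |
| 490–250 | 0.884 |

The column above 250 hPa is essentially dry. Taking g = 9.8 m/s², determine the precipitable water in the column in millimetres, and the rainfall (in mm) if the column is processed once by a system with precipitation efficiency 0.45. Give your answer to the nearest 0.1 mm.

Precipitable water is the column-integrated vapour mass per unit area: PW = (1/g) Σ q̄ Δp, with q in kg/kg and Δp in Pa (1 kg/m² of water = 1 mm).
Layer 1020–810 hPa: Δp = 210 hPa = 21000 Pa, q̄ = 0.00689 kg/kg → 0.00689 × 21000 / 9.8 = 14.76 mm
Layer 810–620 hPa: Δp = 190 hPa = 19000 Pa, q̄ = 0.0034 kg/kg → 0.0034 × 19000 / 9.8 = 6.59 mm
Layer 620–570 hPa: Δp = 50 hPa = 5000 Pa, q̄ = 0.00151 kg/kg → 0.00151 × 5000 / 9.8 = 0.77 mm
Layer 570–490 hPa: Δp = 80 hPa = 8000 Pa, q̄ = 0.00201 kg/kg → 0.00201 × 8000 / 9.8 = 1.64 mm
Layer 490–250 hPa: Δp = 240 hPa = 24000 Pa, q̄ = 0.000884 kg/kg → 0.000884 × 24000 / 9.8 = 2.16 mm
PW = 14.76 + 6.59 + 0.77 + 1.64 + 2.16 = 25.92 ≈ 25.9 mm.
Rainfall = ε × PW = 0.45 × 25.9 = 11.7 mm.

PW ≈ 25.9 mm; rainfall ≈ 11.7 mm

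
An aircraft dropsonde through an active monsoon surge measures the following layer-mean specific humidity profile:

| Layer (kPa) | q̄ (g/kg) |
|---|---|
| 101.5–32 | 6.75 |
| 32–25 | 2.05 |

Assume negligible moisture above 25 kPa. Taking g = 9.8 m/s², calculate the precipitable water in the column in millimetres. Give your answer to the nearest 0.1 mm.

Precipitable water is the column-integrated vapour mass per unit area: PW = (1/g) Σ q̄ Δp, with q in kg/kg and Δp in Pa (1 kg/m² of water = 1 mm).
Layer 101.5–32 kPa: Δp = 695 hPa = 69500 Pa, q̄ = 0.00675 kg/kg → 0.00675 × 69500 / 9.8 = 47.87 mm
Layer 32–25 kPa: Δp = 70 hPa = 7000 Pa, q̄ = 0.00205 kg/kg → 0.00205 × 7000 / 9.8 = 1.46 mm
PW = 47.87 + 1.46 = 49.33 ≈ 49.3 mm.

PW ≈ 49.3 mm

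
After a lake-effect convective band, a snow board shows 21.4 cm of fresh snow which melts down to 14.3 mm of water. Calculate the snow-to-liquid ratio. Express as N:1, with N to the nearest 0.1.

ratio ≈ 15.0

Ratio = snow depth / SWE = 214 mm / 14.3 mm = 15.0, i.e. 15.0:1.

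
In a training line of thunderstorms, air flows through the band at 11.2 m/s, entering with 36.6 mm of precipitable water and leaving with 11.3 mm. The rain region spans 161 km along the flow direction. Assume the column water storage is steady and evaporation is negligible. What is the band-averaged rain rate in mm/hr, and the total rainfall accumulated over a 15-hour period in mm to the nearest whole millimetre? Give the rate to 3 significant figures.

Column moisture flux per unit crosswind length is F = V × PW.
Inflow: F_in = 11.2 × 36.6 = 409.92 mm·m/s
Outflow: F_out = 11.2 × 11.3 = 126.56 mm·m/s
Steady-state rate R = (F_in − F_out)/L = (409.92 − 126.56) / 161000 m = 1.760e-03 mm/s.
R = 1.760e-03 × 3600 = 6.34 mm/hr.
Over 15 h: total = 6.34 × 15 = 95.1 ≈ 95 mm.

R ≈ 6.34 mm/hr; total ≈ 95 mm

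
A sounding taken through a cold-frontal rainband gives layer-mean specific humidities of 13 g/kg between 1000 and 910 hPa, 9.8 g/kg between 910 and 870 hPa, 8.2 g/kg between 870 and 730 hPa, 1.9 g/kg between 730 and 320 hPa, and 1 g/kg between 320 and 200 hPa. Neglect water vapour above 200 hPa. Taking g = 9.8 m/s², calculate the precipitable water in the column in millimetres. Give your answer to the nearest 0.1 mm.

PW ≈ 36.8 mm

Precipitable water is the column-integrated vapour mass per unit area: PW = (1/g) Σ q̄ Δp, with q in kg/kg and Δp in Pa (1 kg/m² of water = 1 mm).
Layer 1000–910 hPa: Δp = 90 hPa = 9000 Pa, q̄ = 0.013 kg/kg → 0.013 × 9000 / 9.8 = 11.94 mm
Layer 910–870 hPa: Δp = 40 hPa = 4000 Pa, q̄ = 0.0098 kg/kg → 0.0098 × 4000 / 9.8 = 4.00 mm
Layer 870–730 hPa: Δp = 140 hPa = 14000 Pa, q̄ = 0.0082 kg/kg → 0.0082 × 14000 / 9.8 = 11.71 mm
Layer 730–320 hPa: Δp = 410 hPa = 41000 Pa, q̄ = 0.0019 kg/kg → 0.0019 × 41000 / 9.8 = 7.95 mm
Layer 320–200 hPa: Δp = 120 hPa = 12000 Pa, q̄ = 0.001 kg/kg → 0.001 × 12000 / 9.8 = 1.22 mm
PW = 11.94 + 4.00 + 11.71 + 7.95 + 1.22 = 36.82 ≈ 36.8 mm.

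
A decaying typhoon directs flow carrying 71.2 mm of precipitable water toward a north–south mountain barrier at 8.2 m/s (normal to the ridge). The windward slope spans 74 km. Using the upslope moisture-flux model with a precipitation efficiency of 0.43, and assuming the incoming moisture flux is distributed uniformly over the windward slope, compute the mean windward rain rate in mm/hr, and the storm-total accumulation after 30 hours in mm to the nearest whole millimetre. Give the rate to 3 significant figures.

Incoming column moisture flux per unit ridge length: F = V × PW = 8.2 × 71.2 = 583.84 mm·m/s.
Spread over the 74 km slope with efficiency ε = 0.43: R = ε·F/W = 0.43 × 583.84 / 74000 m = 3.393e-03 mm/s.
R = 3.393e-03 × 3600 = 12.2 mm/hr.
Over 30 h: total = 12.2 × 30 = 366 mm.

R ≈ 12.2 mm/hr; total ≈ 366 mm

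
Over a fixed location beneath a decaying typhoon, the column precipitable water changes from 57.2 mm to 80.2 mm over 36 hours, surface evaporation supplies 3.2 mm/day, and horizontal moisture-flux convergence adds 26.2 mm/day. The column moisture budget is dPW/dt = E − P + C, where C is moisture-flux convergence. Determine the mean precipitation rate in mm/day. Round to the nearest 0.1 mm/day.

P ≈ 14.1 mm/day

dPW/dt = (80.2 − 57.2) mm / (36/24 day) = +15.333 mm/day.
P = E + C − dPW/dt = 3.2 + (26.2) − (+15.333) = 14.1 mm/day.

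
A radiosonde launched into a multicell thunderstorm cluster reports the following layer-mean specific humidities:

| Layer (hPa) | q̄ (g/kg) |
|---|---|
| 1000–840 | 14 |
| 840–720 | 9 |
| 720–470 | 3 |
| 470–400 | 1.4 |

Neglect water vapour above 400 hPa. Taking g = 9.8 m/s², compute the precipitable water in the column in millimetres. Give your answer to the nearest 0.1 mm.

Precipitable water is the column-integrated vapour mass per unit area: PW = (1/g) Σ q̄ Δp, with q in kg/kg and Δp in Pa (1 kg/m² of water = 1 mm).
Layer 1000–840 hPa: Δp = 160 hPa = 16000 Pa, q̄ = 0.014 kg/kg → 0.014 × 16000 / 9.8 = 22.86 mm
Layer 840–720 hPa: Δp = 120 hPa = 12000 Pa, q̄ = 0.009 kg/kg → 0.009 × 12000 / 9.8 = 11.02 mm
Layer 720–470 hPa: Δp = 250 hPa = 25000 Pa, q̄ = 0.003 kg/kg → 0.003 × 25000 / 9.8 = 7.65 mm
Layer 470–400 hPa: Δp = 70 hPa = 7000 Pa, q̄ = 0.0014 kg/kg → 0.0014 × 7000 / 9.8 = 1.00 mm
PW = 22.86 + 11.02 + 7.65 + 1.00 = 42.53 ≈ 42.5 mm.

PW ≈ 42.5 mm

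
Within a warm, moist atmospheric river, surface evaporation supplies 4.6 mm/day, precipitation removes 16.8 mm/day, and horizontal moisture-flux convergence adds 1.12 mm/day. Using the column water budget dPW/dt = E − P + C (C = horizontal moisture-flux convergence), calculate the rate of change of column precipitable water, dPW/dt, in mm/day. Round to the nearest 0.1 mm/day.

dPW/dt ≈ -11.1 mm/day

dPW/dt = E − P + C = 4.6 − 16.8 + (1.12) = -11.1 mm/day.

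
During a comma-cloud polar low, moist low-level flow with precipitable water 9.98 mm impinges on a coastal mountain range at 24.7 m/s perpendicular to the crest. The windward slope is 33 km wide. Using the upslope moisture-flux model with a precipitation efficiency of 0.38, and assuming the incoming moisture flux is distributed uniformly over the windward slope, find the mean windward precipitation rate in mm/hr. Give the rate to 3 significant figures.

Incoming column moisture flux per unit ridge length: F = V × PW = 24.7 × 9.98 = 246.506 mm·m/s.
Spread over the 33 km slope with efficiency ε = 0.38: R = ε·F/W = 0.38 × 246.506 / 33000 m = 2.839e-03 mm/s.
R = 2.839e-03 × 3600 = 10.2 mm/hr.

R ≈ 10.2 mm/hr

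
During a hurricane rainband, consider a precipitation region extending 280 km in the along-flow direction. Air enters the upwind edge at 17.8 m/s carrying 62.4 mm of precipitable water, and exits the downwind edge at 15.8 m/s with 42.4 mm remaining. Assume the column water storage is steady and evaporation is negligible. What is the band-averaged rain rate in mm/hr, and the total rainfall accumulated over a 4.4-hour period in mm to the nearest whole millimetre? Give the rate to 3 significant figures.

Column moisture flux per unit crosswind length is F = V × PW.
Inflow: F_in = 17.8 × 62.4 = 1110.72 mm·m/s
Outflow: F_out = 15.8 × 42.4 = 669.92 mm·m/s
Steady-state rate R = (F_in − F_out)/L = (1110.72 − 669.92) / 280000 m = 1.574e-03 mm/s.
R = 1.574e-03 × 3600 = 5.67 mm/hr.
Over 4.4 h: total = 5.67 × 4.4 = 24.948 ≈ 25 mm.

R ≈ 5.67 mm/hr; total ≈ 25 mm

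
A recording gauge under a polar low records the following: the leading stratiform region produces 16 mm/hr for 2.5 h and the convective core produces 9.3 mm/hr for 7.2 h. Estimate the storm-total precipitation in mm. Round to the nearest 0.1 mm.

Total = Σ Rᵢ Δtᵢ = 16 × 2.5 + 9.3 × 7.2
      = 40 + 66.96 = 107.0 mm.

total ≈ 107.0 mm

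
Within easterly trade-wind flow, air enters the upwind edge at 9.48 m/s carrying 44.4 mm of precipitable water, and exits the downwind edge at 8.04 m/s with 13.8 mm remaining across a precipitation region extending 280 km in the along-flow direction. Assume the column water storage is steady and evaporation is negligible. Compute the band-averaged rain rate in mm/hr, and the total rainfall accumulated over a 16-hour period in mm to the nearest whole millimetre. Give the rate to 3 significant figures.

R ≈ 3.99 mm/hr; total ≈ 64 mm

Column moisture flux per unit crosswind length is F = V × PW.
Inflow: F_in = 9.48 × 44.4 = 420.912 mm·m/s
Outflow: F_out = 8.04 × 13.8 = 110.952 mm·m/s
Steady-state rate R = (F_in − F_out)/L = (420.912 − 110.952) / 280000 m = 1.107e-03 mm/s.
R = 1.107e-03 × 3600 = 3.99 mm/hr.
Over 16 h: total = 3.99 × 16 = 63.84 ≈ 64 mm.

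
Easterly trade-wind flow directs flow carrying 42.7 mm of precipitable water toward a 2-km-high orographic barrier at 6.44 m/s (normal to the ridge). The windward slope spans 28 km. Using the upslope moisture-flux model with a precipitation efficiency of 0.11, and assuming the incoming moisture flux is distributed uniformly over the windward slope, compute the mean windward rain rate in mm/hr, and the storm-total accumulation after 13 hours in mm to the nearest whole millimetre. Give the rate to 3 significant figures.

R ≈ 3.89 mm/hr; total ≈ 51 mm

Incoming column moisture flux per unit ridge length: F = V × PW = 6.44 × 42.7 = 274.988 mm·m/s.
Spread over the 28 km slope with efficiency ε = 0.11: R = ε·F/W = 0.11 × 274.988 / 28000 m = 1.080e-03 mm/s.
R = 1.080e-03 × 3600 = 3.89 mm/hr.
Over 13 h: total = 3.89 × 13 = 50.57 ≈ 51 mm.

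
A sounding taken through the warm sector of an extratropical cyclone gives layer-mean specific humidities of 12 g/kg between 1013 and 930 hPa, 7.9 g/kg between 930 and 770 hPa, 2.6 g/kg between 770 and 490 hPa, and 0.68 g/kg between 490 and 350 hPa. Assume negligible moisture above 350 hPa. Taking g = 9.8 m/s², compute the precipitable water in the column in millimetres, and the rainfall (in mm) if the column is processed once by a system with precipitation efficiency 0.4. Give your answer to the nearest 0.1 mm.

Precipitable water is the column-integrated vapour mass per unit area: PW = (1/g) Σ q̄ Δp, with q in kg/kg and Δp in Pa (1 kg/m² of water = 1 mm).
Layer 1013–930 hPa: Δp = 83 hPa = 8300 Pa, q̄ = 0.012 kg/kg → 0.012 × 8300 / 9.8 = 10.16 mm
Layer 930–770 hPa: Δp = 160 hPa = 16000 Pa, q̄ = 0.0079 kg/kg → 0.0079 × 16000 / 9.8 = 12.90 mm
Layer 770–490 hPa: Δp = 280 hPa = 28000 Pa, q̄ = 0.0026 kg/kg → 0.0026 × 28000 / 9.8 = 7.43 mm
Layer 490–350 hPa: Δp = 140 hPa = 14000 Pa, q̄ = 0.00068 kg/kg → 0.00068 × 14000 / 9.8 = 0.97 mm
PW = 10.16 + 12.90 + 7.43 + 0.97 = 31.46 ≈ 31.5 mm.
Rainfall = ε × PW = 0.4 × 31.5 = 12.6 mm.

PW ≈ 31.5 mm; rainfall ≈ 12.6 mm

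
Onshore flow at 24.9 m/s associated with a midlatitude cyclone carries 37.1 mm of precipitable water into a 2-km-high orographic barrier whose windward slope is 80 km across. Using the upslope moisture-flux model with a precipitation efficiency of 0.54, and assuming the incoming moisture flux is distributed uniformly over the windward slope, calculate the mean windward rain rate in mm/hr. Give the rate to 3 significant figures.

R ≈ 22.4 mm/hr

Incoming column moisture flux per unit ridge length: F = V × PW = 24.9 × 37.1 = 923.79 mm·m/s.
Spread over the 80 km slope with efficiency ε = 0.54: R = ε·F/W = 0.54 × 923.79 / 80000 m = 6.236e-03 mm/s.
R = 6.236e-03 × 3600 = 22.4 mm/hr.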